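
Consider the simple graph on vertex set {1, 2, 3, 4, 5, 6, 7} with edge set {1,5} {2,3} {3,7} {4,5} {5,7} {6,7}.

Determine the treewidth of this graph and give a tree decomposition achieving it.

Each bag holds 2 vertices, so the decomposition has width 1, which upper-bounds the treewidth. Any graph with an edge has treewidth ≥ 1, and G has the edge 7–5. The upper and lower bounds meet at 1, so that is the treewidth.

Treewidth 1.
Bags: B1 = {5, 7}  B2 = {6, 7}  B3 = {3, 7}  B4 = {1, 5}  B5 = {2, 3}  B6 = {4, 5}
Tree: B1–B2, B2–B3, B1–B4, B3–B5, B1–B6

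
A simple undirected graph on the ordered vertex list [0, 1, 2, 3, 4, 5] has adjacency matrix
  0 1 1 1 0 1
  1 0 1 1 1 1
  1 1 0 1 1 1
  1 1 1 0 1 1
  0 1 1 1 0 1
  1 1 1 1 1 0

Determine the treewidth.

A width-4 tree decomposition is:
Bags: B1 = {0, 1, 2, 3, 5}  B2 = {1, 2, 3, 4, 5}
Tree: B1–B2
Every bag has size at most 5, so the width is 5 − 1 = 4 and tw(G) ≤ 4. Conversely, {0, 1, 2, 3, 5} is a clique of size 5, and the vertices of any clique must share a bag in every tree decomposition; so some bag has ≥ 5 vertices and tw(G) ≥ 4. Therefore the treewidth is 4.

4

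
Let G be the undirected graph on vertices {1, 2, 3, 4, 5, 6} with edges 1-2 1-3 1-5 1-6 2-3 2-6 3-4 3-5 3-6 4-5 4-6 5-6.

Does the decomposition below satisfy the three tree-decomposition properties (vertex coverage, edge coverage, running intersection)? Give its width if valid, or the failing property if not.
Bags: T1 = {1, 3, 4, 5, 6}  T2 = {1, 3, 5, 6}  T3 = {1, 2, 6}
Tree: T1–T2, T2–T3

No — edge (3,2) lies in no bag.

A tree decomposition must satisfy three properties: every vertex lies in some bag; for every edge, both endpoints lie together in some bag; and for every vertex, the bags containing it form a connected subtree. Here edge (3,2) lies in no bag, so the decomposition is invalid.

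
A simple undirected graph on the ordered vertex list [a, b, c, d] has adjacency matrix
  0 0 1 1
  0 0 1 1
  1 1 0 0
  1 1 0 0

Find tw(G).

A width-2 tree decomposition is:
Bags: B1 = {b, c, d}  B2 = {a, c, d}
Tree: B1–B2
Each bag holds 3 vertices, so the decomposition has width 2, which upper-bounds the treewidth. Since d–b–c–a–d is a cycle in G, G is not acyclic. Forests are exactly the graphs of treewidth ≤ 1, so tw(G) ≥ 2. Therefore the treewidth is 2.

2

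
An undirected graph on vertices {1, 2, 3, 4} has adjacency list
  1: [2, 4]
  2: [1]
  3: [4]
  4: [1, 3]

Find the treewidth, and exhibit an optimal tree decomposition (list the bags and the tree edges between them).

Each bag holds 2 vertices, so the decomposition has width 1, which upper-bounds the treewidth. Any graph with an edge has treewidth ≥ 1, and G has the edge 1–4. Combining the bounds, tw(G) = 1.

Treewidth 1.
One such decomposition:
Bags: B1 = {1, 4}  B2 = {3, 4}  B3 = {1, 2}
Tree: B1–B2, B1–B3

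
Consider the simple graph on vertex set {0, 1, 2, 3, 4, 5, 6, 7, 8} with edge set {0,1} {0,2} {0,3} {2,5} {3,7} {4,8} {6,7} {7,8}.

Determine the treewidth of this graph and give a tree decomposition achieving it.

Treewidth 1.
Bags: B1 = {3, 7}  B2 = {0, 3}  B3 = {0, 2}  B4 = {6, 7}  B5 = {7, 8}  B6 = {2, 5}  B7 = {4, 8}  B8 = {0, 1}
Tree: B1–B2, B2–B3, B1–B4, B4–B5, B3–B6, B5–B7, B3–B8

Every bag has size at most 2, so the width is 2 − 1 = 1 and tw(G) ≤ 1. Any graph with an edge has treewidth ≥ 1, and G has the edge 7–3. The upper and lower bounds meet at 1, so that is the treewidth.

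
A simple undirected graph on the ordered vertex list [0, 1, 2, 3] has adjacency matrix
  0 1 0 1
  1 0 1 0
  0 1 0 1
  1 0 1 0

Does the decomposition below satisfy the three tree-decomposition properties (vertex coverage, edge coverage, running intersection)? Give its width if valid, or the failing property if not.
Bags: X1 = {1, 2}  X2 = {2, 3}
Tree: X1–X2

No — vertex 0 appears in no bag.

A tree decomposition must satisfy three properties: every vertex lies in some bag; for every edge, both endpoints lie together in some bag; and for every vertex, the bags containing it form a connected subtree. Here vertex 0 appears in no bag, so the decomposition is invalid.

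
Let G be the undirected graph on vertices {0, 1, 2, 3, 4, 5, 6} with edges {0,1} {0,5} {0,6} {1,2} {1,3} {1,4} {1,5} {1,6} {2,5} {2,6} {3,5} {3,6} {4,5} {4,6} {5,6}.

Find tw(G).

A width-3 tree decomposition is:
Bags: B1 = {0, 1, 5, 6}  B2 = {1, 2, 5, 6}  B3 = {1, 4, 5, 6}  B4 = {1, 3, 5, 6}
Tree: B1–B2, B1–B3, B1–B4
The largest bag has 4 vertices, giving width 3; this decomposition certifies tw(G) ≤ 3. For the lower bound, the 4 vertices {0, 1, 5, 6} are pairwise adjacent, and any tree decomposition puts a clique entirely inside one bag — forcing width ≥ 3. The upper and lower bounds meet at 3, so that is the treewidth.

3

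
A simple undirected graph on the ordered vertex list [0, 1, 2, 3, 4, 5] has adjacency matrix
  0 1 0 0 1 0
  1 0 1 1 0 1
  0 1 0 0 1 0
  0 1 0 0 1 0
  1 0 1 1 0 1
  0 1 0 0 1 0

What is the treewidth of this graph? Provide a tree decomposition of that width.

Each bag holds 3 vertices, so the decomposition has width 2, which upper-bounds the treewidth. The edges 5–1–3–4–5 form a cycle, so G is not a tree and its treewidth is at least 2. Combining the bounds, tw(G) = 2.

Treewidth 2.
Bags: B1 = {1, 4, 5}  B2 = {1, 3, 4}  B3 = {0, 1, 4}  B4 = {1, 2, 4}
Tree: B1–B2, B2–B3, B3–B4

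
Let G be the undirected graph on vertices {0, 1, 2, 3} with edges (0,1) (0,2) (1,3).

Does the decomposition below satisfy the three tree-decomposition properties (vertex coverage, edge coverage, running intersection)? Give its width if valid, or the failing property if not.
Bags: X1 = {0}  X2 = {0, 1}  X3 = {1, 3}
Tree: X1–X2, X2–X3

No — vertex 2 appears in no bag.

A tree decomposition must satisfy three properties: every vertex lies in some bag; for every edge, both endpoints lie together in some bag; and for every vertex, the bags containing it form a connected subtree. Here vertex 2 appears in no bag, so the decomposition is invalid.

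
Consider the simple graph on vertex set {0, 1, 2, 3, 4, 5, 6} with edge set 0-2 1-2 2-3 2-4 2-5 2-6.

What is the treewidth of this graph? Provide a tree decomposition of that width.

Each bag holds 2 vertices, so the decomposition has width 1, which upper-bounds the treewidth. Since G has at least one edge (e.g. 2–0), it is not an edgeless graph, so tw(G) ≥ 1. Hence tw(G) = 1 exactly.

Treewidth 1.
One such decomposition:
Bags: B1 = {0, 2}  B2 = {2, 6}  B3 = {2, 3}  B4 = {1, 2}  B5 = {2, 5}  B6 = {2, 4}
Tree: B1–B2, B1–B3, B1–B4, B2–B5, B2–B6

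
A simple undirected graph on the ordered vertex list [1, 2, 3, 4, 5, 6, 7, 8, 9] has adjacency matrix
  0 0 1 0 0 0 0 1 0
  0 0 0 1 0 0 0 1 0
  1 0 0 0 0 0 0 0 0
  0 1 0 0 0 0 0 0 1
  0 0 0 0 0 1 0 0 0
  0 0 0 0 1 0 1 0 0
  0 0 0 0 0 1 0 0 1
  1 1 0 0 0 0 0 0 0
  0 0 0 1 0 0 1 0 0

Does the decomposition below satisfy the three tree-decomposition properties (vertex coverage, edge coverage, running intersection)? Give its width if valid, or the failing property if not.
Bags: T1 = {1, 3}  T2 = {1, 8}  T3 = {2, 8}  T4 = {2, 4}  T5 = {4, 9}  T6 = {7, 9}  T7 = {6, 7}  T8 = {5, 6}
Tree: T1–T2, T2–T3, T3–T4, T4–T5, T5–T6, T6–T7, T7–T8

Every vertex of G appears in some bag (union = {1, 2, 3, 4, 5, 6, 7, 8, 9}); every edge is covered by a bag; and for each vertex v the set of bags containing v is connected in the bag tree. The decomposition is therefore valid. The largest bag has 2 vertices, so the width is 1.

Yes; width 1.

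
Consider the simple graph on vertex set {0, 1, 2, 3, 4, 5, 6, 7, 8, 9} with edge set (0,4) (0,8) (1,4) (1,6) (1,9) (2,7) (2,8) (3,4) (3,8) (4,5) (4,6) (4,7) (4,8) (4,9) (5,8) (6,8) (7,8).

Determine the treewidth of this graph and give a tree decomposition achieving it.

Treewidth 2.
One such decomposition:
Bags: B1 = {4, 6, 8}  B2 = {1, 4, 6}  B3 = {4, 7, 8}  B4 = {0, 4, 8}  B5 = {4, 5, 8}  B6 = {1, 4, 9}  B7 = {2, 7, 8}  B8 = {3, 4, 8}
Tree: B1–B2, B1–B3, B1–B4, B3–B5, B2–B6, B3–B7, B5–B8

Each bag holds 3 vertices, so the decomposition has width 2, which upper-bounds the treewidth. On the other hand G contains the 3-clique {2, 7, 8}. A clique must lie in a single bag of any decomposition, so no decomposition can have width below 2. Therefore the treewidth is 2.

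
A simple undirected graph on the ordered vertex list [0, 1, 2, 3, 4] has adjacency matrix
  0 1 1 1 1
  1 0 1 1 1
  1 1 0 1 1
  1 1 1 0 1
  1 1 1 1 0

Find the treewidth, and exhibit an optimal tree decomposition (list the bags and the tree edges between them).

Treewidth 4.
Bags: B1 = {0, 1, 2, 3, 4}
Tree: (single bag)

With just one bag of size 5, the width is 5 − 1 = 4, so tw(G) ≤ 4. Conversely, {0, 1, 2, 3, 4} is a clique of size 5, and the vertices of any clique must share a bag in every tree decomposition; so some bag has ≥ 5 vertices and tw(G) ≥ 4. Therefore the treewidth is 4.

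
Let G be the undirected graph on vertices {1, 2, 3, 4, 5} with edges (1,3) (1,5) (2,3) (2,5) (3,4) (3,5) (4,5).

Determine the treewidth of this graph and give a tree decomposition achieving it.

Treewidth 2.
Bags: B1 = {1, 3, 5}  B2 = {2, 3, 5}  B3 = {3, 4, 5}
Tree: B1–B2, B1–B3

Every bag has size at most 3, so the width is 3 − 1 = 2 and tw(G) ≤ 2. Conversely, {1, 3, 5} is a clique of size 3, and the vertices of any clique must share a bag in every tree decomposition; so some bag has ≥ 3 vertices and tw(G) ≥ 2. Therefore the treewidth is 2.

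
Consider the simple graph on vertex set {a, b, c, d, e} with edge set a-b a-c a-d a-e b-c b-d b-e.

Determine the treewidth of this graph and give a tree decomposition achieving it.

Treewidth 2.
Bags: B1 = {a, b, d}  B2 = {a, b, c}  B3 = {a, b, e}
Tree: B1–B2, B2–B3

The largest bag has 3 vertices, giving width 2; this decomposition certifies tw(G) ≤ 2. On the other hand G contains the 3-clique {a, b, d}. A clique must lie in a single bag of any decomposition, so no decomposition can have width below 2. Combining the bounds, tw(G) = 2.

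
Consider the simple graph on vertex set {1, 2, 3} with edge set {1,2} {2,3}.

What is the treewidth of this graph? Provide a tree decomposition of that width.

Treewidth 1.
Bags: B1 = {1, 2}  B2 = {2, 3}
Tree: B1–B2

The largest bag has 2 vertices, giving width 1; this decomposition certifies tw(G) ≤ 1. Since G has at least one edge (e.g. 2–1), it is not an edgeless graph, so tw(G) ≥ 1. Therefore the treewidth is 1.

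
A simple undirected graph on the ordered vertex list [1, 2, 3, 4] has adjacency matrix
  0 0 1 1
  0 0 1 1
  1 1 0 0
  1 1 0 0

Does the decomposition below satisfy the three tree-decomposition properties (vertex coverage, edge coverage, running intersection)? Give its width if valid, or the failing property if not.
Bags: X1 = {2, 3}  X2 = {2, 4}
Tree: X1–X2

No — vertex 1 appears in no bag.

A tree decomposition must satisfy three properties: every vertex lies in some bag; for every edge, both endpoints lie together in some bag; and for every vertex, the bags containing it form a connected subtree. Here vertex 1 appears in no bag, so the decomposition is invalid.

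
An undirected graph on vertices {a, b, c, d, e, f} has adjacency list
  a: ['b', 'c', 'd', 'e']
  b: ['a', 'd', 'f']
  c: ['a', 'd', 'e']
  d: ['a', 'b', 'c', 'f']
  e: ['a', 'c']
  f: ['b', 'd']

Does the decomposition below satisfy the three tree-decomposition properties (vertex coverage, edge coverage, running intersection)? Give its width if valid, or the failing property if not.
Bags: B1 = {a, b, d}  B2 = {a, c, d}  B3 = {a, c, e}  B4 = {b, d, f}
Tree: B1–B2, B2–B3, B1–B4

Yes; width 2.

Every vertex of G appears in some bag (union = {a, b, c, d, e, f}); every edge is covered by a bag; and for each vertex v the set of bags containing v is connected in the bag tree. The decomposition is therefore valid. The largest bag has 3 vertices, so the width is 2.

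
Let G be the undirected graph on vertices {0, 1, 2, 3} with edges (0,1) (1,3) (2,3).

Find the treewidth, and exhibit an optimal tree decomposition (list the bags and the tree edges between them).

Every bag has size at most 2, so the width is 2 − 1 = 1 and tw(G) ≤ 1. G has an edge, so its treewidth is at least 1. Hence tw(G) = 1 exactly.

Treewidth 1.
One optimal decomposition is:
Bags: B1 = {0, 1}  B2 = {1, 3}  B3 = {2, 3}
Tree: B1–B2, B2–B3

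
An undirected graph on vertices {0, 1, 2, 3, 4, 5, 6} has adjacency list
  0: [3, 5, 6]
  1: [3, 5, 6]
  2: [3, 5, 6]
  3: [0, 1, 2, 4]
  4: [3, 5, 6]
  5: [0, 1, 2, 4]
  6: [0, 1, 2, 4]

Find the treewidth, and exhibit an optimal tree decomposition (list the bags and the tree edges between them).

Each bag holds 4 vertices, so the decomposition has width 3, which upper-bounds the treewidth. For the lower bound: the 4 vertex sets {2,5}, {0,3}, {6}, {4} are disjoint, each induces a connected subgraph, and every pair is joined by at least one edge of G. Contracting each set to a single vertex therefore yields K_{4} as a minor, and since treewidth is minor-monotone, tw(G) ≥ tw(K_{4}) = 3. Hence tw(G) = 3 exactly.

Treewidth 3.
One optimal decomposition is:
Bags: B1 = {2, 3, 5, 6}  B2 = {0, 3, 5, 6}  B3 = {3, 4, 5, 6}  B4 = {1, 3, 5, 6}
Tree: B1–B2, B2–B3, B3–B4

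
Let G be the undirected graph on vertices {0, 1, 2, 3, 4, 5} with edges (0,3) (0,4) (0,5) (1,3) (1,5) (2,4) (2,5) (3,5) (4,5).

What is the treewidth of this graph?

A width-2 tree decomposition is:
Bags: B1 = {2, 4, 5}  B2 = {0, 4, 5}  B3 = {0, 3, 5}  B4 = {1, 3, 5}
Tree: B1–B2, B2–B3, B3–B4
Every bag has size at most 3, so the width is 3 − 1 = 2 and tw(G) ≤ 2. For the lower bound, the 3 vertices {0, 3, 5} are pairwise adjacent, and any tree decomposition puts a clique entirely inside one bag — forcing width ≥ 2. Hence tw(G) = 2 exactly.

2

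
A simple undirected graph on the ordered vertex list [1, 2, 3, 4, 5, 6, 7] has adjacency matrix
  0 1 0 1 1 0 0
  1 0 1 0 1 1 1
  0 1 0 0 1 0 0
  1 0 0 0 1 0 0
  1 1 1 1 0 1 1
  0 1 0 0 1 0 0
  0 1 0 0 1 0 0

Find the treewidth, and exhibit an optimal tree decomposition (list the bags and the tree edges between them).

Each bag holds 3 vertices, so the decomposition has width 2, which upper-bounds the treewidth. On the other hand G contains the 3-clique {1, 2, 5}. A clique must lie in a single bag of any decomposition, so no decomposition can have width below 2. Hence tw(G) = 2 exactly.

Treewidth 2.
One such decomposition:
Bags: B1 = {2, 3, 5}  B2 = {2, 5, 7}  B3 = {2, 5, 6}  B4 = {1, 2, 5}  B5 = {1, 4, 5}
Tree: B1–B2, B1–B3, B3–B4, B4–B5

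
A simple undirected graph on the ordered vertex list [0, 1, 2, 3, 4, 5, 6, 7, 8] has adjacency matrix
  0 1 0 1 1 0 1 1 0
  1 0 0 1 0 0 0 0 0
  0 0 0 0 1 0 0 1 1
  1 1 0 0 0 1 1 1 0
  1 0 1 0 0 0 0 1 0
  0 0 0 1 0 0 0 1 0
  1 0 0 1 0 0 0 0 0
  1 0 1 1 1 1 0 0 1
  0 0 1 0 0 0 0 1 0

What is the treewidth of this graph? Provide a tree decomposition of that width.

Treewidth 2.
Bags: B1 = {0, 3, 7}  B2 = {0, 4, 7}  B3 = {3, 5, 7}  B4 = {0, 3, 6}  B5 = {2, 4, 7}  B6 = {2, 7, 8}  B7 = {0, 1, 3}
Tree: B1–B2, B1–B3, B1–B4, B2–B5, B5–B6, B1–B7

Every bag has size at most 3, so the width is 3 − 1 = 2 and tw(G) ≤ 2. On the other hand G contains the 3-clique {0, 1, 3}. A clique must lie in a single bag of any decomposition, so no decomposition can have width below 2. The upper and lower bounds meet at 2, so that is the treewidth.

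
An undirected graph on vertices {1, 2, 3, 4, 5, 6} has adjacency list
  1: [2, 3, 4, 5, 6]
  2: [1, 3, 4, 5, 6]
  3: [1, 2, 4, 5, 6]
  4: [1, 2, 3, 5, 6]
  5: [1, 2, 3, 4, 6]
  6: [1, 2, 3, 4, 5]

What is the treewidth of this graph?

A width-5 tree decomposition is:
Bags: B1 = {1, 2, 3, 4, 5, 6}
Tree: (single bag)
A single bag containing all 6 vertices is trivially a valid decomposition of width 5. Conversely, {1, 2, 3, 4, 5, 6} is a clique of size 6, and the vertices of any clique must share a bag in every tree decomposition; so some bag has ≥ 6 vertices and tw(G) ≥ 5. The upper and lower bounds meet at 5, so that is the treewidth.

5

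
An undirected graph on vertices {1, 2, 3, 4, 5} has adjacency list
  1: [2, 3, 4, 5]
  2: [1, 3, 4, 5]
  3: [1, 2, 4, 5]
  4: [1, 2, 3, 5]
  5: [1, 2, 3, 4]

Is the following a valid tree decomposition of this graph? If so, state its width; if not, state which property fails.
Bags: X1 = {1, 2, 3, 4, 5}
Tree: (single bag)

Yes; width 4.

Checking the three conditions: (i) the bags cover all of {1, 2, 3, 4, 5}; (ii) for each edge, some bag contains both endpoints; (iii) the bags containing any fixed vertex form a subtree. All hold, so the decomposition is valid with width 5 − 1 = 4.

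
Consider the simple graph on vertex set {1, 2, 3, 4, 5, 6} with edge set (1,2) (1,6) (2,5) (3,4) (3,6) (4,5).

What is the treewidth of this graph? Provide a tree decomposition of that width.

Treewidth 2.
One optimal decomposition is:
Bags: B1 = {1, 3, 6}  B2 = {1, 3, 4}  B3 = {1, 4, 5}  B4 = {1, 2, 5}
Tree: B1–B2, B2–B3, B3–B4

Each bag holds 3 vertices, so the decomposition has width 2, which upper-bounds the treewidth. The edges 1–6–3–4–5–2–1 form a cycle, so G is not a tree and its treewidth is at least 2. The upper and lower bounds meet at 2, so that is the treewidth.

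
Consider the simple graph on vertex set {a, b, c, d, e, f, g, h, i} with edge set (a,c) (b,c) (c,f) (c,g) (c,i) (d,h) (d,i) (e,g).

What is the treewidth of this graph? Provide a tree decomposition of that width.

Treewidth 1.
One optimal decomposition is:
Bags: B1 = {c, g}  B2 = {e, g}  B3 = {c, i}  B4 = {c, f}  B5 = {d, i}  B6 = {d, h}  B7 = {b, c}  B8 = {a, c}
Tree: B1–B2, B1–B3, B1–B4, B3–B5, B5–B6, B3–B7, B4–B8

Each bag holds 2 vertices, so the decomposition has width 1, which upper-bounds the treewidth. Any graph with an edge has treewidth ≥ 1, and G has the edge g–c. The upper and lower bounds meet at 1, so that is the treewidth.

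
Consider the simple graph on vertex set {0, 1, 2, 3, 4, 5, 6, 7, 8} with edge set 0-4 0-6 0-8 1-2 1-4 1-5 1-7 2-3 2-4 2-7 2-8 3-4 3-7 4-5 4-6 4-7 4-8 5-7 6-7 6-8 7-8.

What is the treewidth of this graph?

3

A width-3 tree decomposition is:
Bags: B1 = {1, 2, 4, 7}  B2 = {2, 3, 4, 7}  B3 = {1, 4, 5, 7}  B4 = {2, 4, 7, 8}  B5 = {4, 6, 7, 8}  B6 = {0, 4, 6, 8}
Tree: B1–B2, B1–B3, B2–B4, B4–B5, B5–B6
Each bag holds 4 vertices, so the decomposition has width 3, which upper-bounds the treewidth. On the other hand G contains the 4-clique {0, 4, 6, 8}. A clique must lie in a single bag of any decomposition, so no decomposition can have width below 3. Therefore the treewidth is 3.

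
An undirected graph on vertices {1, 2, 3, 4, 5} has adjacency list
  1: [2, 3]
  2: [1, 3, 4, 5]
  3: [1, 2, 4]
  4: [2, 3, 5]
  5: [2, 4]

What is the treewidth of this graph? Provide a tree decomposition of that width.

Treewidth 2.
One such decomposition:
Bags: B1 = {1, 2, 3}  B2 = {2, 3, 4}  B3 = {2, 4, 5}
Tree: B1–B2, B2–B3

Each bag holds 3 vertices, so the decomposition has width 2, which upper-bounds the treewidth. On the other hand G contains the 3-clique {1, 2, 3}. A clique must lie in a single bag of any decomposition, so no decomposition can have width below 2. The upper and lower bounds meet at 2, so that is the treewidth.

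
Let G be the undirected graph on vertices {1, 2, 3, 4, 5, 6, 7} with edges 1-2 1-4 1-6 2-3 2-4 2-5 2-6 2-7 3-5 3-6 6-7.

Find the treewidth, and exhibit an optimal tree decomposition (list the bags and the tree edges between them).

Treewidth 2.
One optimal decomposition is:
Bags: B1 = {1, 2, 6}  B2 = {2, 6, 7}  B3 = {1, 2, 4}  B4 = {2, 3, 6}  B5 = {2, 3, 5}
Tree: B1–B2, B1–B3, B1–B4, B4–B5

Each bag holds 3 vertices, so the decomposition has width 2, which upper-bounds the treewidth. For the lower bound, the 3 vertices {1, 2, 4} are pairwise adjacent, and any tree decomposition puts a clique entirely inside one bag — forcing width ≥ 2. Combining the bounds, tw(G) = 2.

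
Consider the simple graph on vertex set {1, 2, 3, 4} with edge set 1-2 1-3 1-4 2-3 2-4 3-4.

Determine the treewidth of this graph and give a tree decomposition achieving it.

Treewidth 3.
One such decomposition:
Bags: B1 = {1, 2, 3, 4}
Tree: (single bag)

With just one bag of size 4, the width is 4 − 1 = 3, so tw(G) ≤ 3. On the other hand G contains the 4-clique {1, 2, 3, 4}. A clique must lie in a single bag of any decomposition, so no decomposition can have width below 3. The upper and lower bounds meet at 3, so that is the treewidth.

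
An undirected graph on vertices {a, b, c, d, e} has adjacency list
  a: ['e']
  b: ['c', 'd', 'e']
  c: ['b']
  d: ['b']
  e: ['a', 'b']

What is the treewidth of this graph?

1

A width-1 tree decomposition is:
Bags: B1 = {b, c}  B2 = {b, d}  B3 = {b, e}  B4 = {a, e}
Tree: B1–B2, B2–B3, B3–B4
Every bag has size at most 2, so the width is 2 − 1 = 1 and tw(G) ≤ 1. Any graph with an edge has treewidth ≥ 1, and G has the edge b–c. Therefore the treewidth is 1.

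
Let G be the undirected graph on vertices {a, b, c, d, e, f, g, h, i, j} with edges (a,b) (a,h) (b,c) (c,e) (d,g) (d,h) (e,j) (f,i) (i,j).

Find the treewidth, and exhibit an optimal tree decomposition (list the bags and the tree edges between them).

Treewidth 1.
Bags: B1 = {d, g}  B2 = {d, h}  B3 = {a, h}  B4 = {a, b}  B5 = {b, c}  B6 = {c, e}  B7 = {e, j}  B8 = {i, j}  B9 = {f, i}
Tree: B1–B2, B2–B3, B3–B4, B4–B5, B5–B6, B6–B7, B7–B8, B8–B9

Each bag holds 2 vertices, so the decomposition has width 1, which upper-bounds the treewidth. Any graph with an edge has treewidth ≥ 1, and G has the edge g–d. Therefore the treewidth is 1.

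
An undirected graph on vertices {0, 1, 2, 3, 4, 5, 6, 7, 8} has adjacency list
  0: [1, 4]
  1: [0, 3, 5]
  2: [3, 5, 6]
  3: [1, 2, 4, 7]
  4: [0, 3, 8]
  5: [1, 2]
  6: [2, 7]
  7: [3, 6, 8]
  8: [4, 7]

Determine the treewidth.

A width-3 tree decomposition is:
Bags: B1 = {0, 4, 7, 8}  B2 = {0, 3, 4, 7}  B3 = {0, 1, 3, 7}  B4 = {1, 3, 6, 7}  B5 = {1, 2, 3, 6}  B6 = {1, 2, 5, 6}
Tree: B1–B2, B2–B3, B3–B4, B4–B5, B5–B6
Each bag holds 4 vertices, so the decomposition has width 3, which upper-bounds the treewidth. For the lower bound: the 4 vertex sets {0,4,8}, {7}, {3}, {1,2,5,6} are disjoint, each induces a connected subgraph, and every pair is joined by at least one edge of G. Contracting each set to a single vertex therefore yields K_{4} as a minor, and since treewidth is minor-monotone, tw(G) ≥ tw(K_{4}) = 3. Combining the bounds, tw(G) = 3.

3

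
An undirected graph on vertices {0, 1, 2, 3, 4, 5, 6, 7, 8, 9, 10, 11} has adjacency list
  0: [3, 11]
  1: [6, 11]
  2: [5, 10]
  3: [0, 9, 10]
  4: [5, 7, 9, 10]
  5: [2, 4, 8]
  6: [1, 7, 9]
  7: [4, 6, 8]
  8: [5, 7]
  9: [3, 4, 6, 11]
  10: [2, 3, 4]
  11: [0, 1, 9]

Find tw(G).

3

A width-3 tree decomposition is:
Bags: B1 = {2, 5, 8, 10}  B2 = {4, 5, 8, 10}  B3 = {4, 7, 8, 10}  B4 = {3, 4, 7, 10}  B5 = {3, 4, 7, 9}  B6 = {3, 6, 7, 9}  B7 = {0, 3, 6, 9}  B8 = {0, 6, 9, 11}  B9 = {0, 1, 6, 11}
Tree: B1–B2, B2–B3, B3–B4, B4–B5, B5–B6, B6–B7, B7–B8, B8–B9
Each bag holds 4 vertices, so the decomposition has width 3, which upper-bounds the treewidth. For the lower bound: the 4 vertex sets {2,5,8}, {10}, {4}, {3,6,7,9} are disjoint, each induces a connected subgraph, and every pair is joined by at least one edge of G. Contracting each set to a single vertex therefore yields K_{4} as a minor, and since treewidth is minor-monotone, tw(G) ≥ tw(K_{4}) = 3. Combining the bounds, tw(G) = 3.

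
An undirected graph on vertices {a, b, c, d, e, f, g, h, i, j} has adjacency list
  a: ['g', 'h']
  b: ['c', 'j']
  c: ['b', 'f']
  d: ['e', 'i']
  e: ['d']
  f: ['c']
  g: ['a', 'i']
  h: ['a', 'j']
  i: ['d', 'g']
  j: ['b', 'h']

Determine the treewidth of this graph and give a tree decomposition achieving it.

Treewidth 1.
Bags: B1 = {c, f}  B2 = {b, c}  B3 = {b, j}  B4 = {h, j}  B5 = {a, h}  B6 = {a, g}  B7 = {g, i}  B8 = {d, i}  B9 = {d, e}
Tree: B1–B2, B2–B3, B3–B4, B4–B5, B5–B6, B6–B7, B7–B8, B8–B9

The largest bag has 2 vertices, giving width 1; this decomposition certifies tw(G) ≤ 1. Since G has at least one edge (e.g. f–c), it is not an edgeless graph, so tw(G) ≥ 1. The upper and lower bounds meet at 1, so that is the treewidth.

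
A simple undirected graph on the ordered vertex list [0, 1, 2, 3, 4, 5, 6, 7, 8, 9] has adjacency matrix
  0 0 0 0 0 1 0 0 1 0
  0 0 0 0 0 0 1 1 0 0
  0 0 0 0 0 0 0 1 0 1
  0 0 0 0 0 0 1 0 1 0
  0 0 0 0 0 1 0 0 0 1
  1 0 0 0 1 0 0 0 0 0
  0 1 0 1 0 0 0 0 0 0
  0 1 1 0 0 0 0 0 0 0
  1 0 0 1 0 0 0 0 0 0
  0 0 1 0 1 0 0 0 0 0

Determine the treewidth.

2

A width-2 tree decomposition is:
Bags: B1 = {0, 4, 5}  B2 = {0, 4, 8}  B3 = {3, 4, 8}  B4 = {3, 4, 6}  B5 = {1, 4, 6}  B6 = {1, 4, 7}  B7 = {2, 4, 7}  B8 = {2, 4, 9}
Tree: B1–B2, B2–B3, B3–B4, B4–B5, B5–B6, B6–B7, B7–B8
Every bag has size at most 3, so the width is 3 − 1 = 2 and tw(G) ≤ 2. Since 4–5–0–8–3–6–1–7–2–9–4 is a cycle in G, G is not acyclic. Forests are exactly the graphs of treewidth ≤ 1, so tw(G) ≥ 2. Combining the bounds, tw(G) = 2.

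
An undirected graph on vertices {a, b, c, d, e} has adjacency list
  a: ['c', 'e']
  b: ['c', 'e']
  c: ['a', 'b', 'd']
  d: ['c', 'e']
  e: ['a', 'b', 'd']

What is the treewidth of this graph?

A width-2 tree decomposition is:
Bags: B1 = {c, d, e}  B2 = {a, c, e}  B3 = {b, c, e}
Tree: B1–B2, B2–B3
The largest bag has 3 vertices, giving width 2; this decomposition certifies tw(G) ≤ 2. The edges d–e–a–c–d form a cycle, so G is not a tree and its treewidth is at least 2. Combining the bounds, tw(G) = 2.

2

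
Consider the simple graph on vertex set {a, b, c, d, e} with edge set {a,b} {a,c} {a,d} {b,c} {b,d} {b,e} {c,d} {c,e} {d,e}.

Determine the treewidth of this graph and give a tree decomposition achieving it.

Each bag holds 4 vertices, so the decomposition has width 3, which upper-bounds the treewidth. For the lower bound, the 4 vertices {b, c, d, e} are pairwise adjacent, and any tree decomposition puts a clique entirely inside one bag — forcing width ≥ 3. Combining the bounds, tw(G) = 3.

Treewidth 3.
Bags: B1 = {b, c, d, e}  B2 = {a, b, c, d}
Tree: B1–B2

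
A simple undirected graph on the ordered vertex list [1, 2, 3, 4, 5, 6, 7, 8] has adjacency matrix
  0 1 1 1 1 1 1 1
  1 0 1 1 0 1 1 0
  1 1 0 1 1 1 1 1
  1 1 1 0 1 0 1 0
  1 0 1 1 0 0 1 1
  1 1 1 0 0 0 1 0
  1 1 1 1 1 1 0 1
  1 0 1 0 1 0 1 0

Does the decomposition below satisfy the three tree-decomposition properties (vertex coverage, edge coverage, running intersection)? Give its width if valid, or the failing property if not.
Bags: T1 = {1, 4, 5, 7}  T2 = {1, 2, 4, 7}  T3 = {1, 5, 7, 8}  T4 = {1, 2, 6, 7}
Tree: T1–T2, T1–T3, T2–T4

A tree decomposition must satisfy three properties: every vertex lies in some bag; for every edge, both endpoints lie together in some bag; and for every vertex, the bags containing it form a connected subtree. Here vertex 3 appears in no bag, so the decomposition is invalid.

No — vertex 3 appears in no bag.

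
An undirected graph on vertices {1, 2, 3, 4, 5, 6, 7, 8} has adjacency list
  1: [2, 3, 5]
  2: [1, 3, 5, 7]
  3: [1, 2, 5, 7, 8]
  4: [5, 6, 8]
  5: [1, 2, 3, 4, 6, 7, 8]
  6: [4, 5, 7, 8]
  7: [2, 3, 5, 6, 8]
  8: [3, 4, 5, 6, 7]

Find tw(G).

3

A width-3 tree decomposition is:
Bags: B1 = {5, 6, 7, 8}  B2 = {3, 5, 7, 8}  B3 = {2, 3, 5, 7}  B4 = {4, 5, 6, 8}  B5 = {1, 2, 3, 5}
Tree: B1–B2, B2–B3, B1–B4, B3–B5
Each bag holds 4 vertices, so the decomposition has width 3, which upper-bounds the treewidth. For the lower bound, the 4 vertices {3, 5, 7, 8} are pairwise adjacent, and any tree decomposition puts a clique entirely inside one bag — forcing width ≥ 3. Hence tw(G) = 3 exactly.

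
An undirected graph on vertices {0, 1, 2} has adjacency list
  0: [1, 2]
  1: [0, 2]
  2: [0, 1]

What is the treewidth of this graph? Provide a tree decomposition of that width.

With just one bag of size 3, the width is 3 − 1 = 2, so tw(G) ≤ 2. Conversely, {0, 1, 2} is a clique of size 3, and the vertices of any clique must share a bag in every tree decomposition; so some bag has ≥ 3 vertices and tw(G) ≥ 2. Hence tw(G) = 2 exactly.

Treewidth 2.
One optimal decomposition is:
Bags: B1 = {0, 1, 2}
Tree: (single bag)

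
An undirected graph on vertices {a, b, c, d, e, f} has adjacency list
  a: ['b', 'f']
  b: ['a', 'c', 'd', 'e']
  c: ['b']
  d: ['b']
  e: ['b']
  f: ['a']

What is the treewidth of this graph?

A width-1 tree decomposition is:
Bags: B1 = {a, b}  B2 = {b, c}  B3 = {a, f}  B4 = {b, e}  B5 = {b, d}
Tree: B1–B2, B1–B3, B1–B4, B2–B5
Every bag has size at most 2, so the width is 2 − 1 = 1 and tw(G) ≤ 1. Since G has at least one edge (e.g. a–b), it is not an edgeless graph, so tw(G) ≥ 1. Combining the bounds, tw(G) = 1.

1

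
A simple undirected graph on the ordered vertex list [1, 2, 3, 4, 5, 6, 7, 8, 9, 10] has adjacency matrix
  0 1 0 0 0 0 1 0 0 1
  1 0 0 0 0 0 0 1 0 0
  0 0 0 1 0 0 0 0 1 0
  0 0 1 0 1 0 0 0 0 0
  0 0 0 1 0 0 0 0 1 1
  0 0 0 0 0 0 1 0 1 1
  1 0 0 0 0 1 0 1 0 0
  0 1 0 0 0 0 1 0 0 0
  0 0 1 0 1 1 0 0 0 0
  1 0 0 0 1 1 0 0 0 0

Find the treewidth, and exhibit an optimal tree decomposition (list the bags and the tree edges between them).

The largest bag has 3 vertices, giving width 2; this decomposition certifies tw(G) ≤ 2. For the lower bound, G contains the cycle 4–3–9–5–4, so G is not a forest; only forests have treewidth ≤ 1, hence tw(G) ≥ 2. Hence tw(G) = 2 exactly.

Treewidth 2.
Bags: B1 = {3, 4, 5}  B2 = {3, 5, 9}  B3 = {5, 9, 10}  B4 = {6, 9, 10}  B5 = {1, 6, 10}  B6 = {1, 6, 7}  B7 = {1, 2, 7}  B8 = {2, 7, 8}
Tree: B1–B2, B2–B3, B3–B4, B4–B5, B5–B6, B6–B7, B7–B8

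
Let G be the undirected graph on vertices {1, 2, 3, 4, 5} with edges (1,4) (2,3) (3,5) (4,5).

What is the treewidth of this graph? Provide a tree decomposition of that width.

Treewidth 1.
Bags: B1 = {1, 4}  B2 = {4, 5}  B3 = {3, 5}  B4 = {2, 3}
Tree: B1–B2, B2–B3, B3–B4

Each bag holds 2 vertices, so the decomposition has width 1, which upper-bounds the treewidth. G has an edge, so its treewidth is at least 1. Hence tw(G) = 1 exactly.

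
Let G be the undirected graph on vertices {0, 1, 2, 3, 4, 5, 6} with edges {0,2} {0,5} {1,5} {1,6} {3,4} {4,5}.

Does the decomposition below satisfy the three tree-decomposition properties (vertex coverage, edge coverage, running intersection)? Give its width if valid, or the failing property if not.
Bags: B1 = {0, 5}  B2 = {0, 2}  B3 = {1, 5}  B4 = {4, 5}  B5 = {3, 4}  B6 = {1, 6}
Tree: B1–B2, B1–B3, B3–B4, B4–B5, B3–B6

Every vertex of G appears in some bag (union = {0, 1, 2, 3, 4, 5, 6}); every edge is covered by a bag; and for each vertex v the set of bags containing v is connected in the bag tree. The decomposition is therefore valid. The largest bag has 2 vertices, so the width is 1.

Yes; width 1.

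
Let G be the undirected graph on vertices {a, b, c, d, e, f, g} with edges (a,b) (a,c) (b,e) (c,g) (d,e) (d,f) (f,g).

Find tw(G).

A width-2 tree decomposition is:
Bags: B1 = {d, f, g}  B2 = {d, e, g}  B3 = {b, e, g}  B4 = {a, b, g}  B5 = {a, c, g}
Tree: B1–B2, B2–B3, B3–B4, B4–B5
Every bag has size at most 3, so the width is 3 − 1 = 2 and tw(G) ≤ 2. The edges g–f–d–e–b–a–c–g form a cycle, so G is not a tree and its treewidth is at least 2. Hence tw(G) = 2 exactly.

2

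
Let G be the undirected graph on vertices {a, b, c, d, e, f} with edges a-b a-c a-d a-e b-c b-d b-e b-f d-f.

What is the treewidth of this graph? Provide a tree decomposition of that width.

Every bag has size at most 3, so the width is 3 − 1 = 2 and tw(G) ≤ 2. On the other hand G contains the 3-clique {a, b, d}. A clique must lie in a single bag of any decomposition, so no decomposition can have width below 2. Therefore the treewidth is 2.

Treewidth 2.
Bags: B1 = {a, b, e}  B2 = {a, b, c}  B3 = {a, b, d}  B4 = {b, d, f}
Tree: B1–B2, B1–B3, B3–B4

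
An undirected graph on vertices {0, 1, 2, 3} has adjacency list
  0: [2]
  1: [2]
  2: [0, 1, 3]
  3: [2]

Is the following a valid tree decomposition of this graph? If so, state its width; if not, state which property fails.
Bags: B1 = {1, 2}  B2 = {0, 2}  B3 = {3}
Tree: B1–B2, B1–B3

No — edge (2,3) lies in no bag.

A tree decomposition must satisfy three properties: every vertex lies in some bag; for every edge, both endpoints lie together in some bag; and for every vertex, the bags containing it form a connected subtree. Here edge (2,3) lies in no bag, so the decomposition is invalid.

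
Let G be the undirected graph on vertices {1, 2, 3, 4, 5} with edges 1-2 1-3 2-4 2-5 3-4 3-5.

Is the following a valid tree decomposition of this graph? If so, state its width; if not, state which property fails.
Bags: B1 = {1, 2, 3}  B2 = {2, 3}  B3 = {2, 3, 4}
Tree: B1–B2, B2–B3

No — vertex 5 appears in no bag.

A tree decomposition must satisfy three properties: every vertex lies in some bag; for every edge, both endpoints lie together in some bag; and for every vertex, the bags containing it form a connected subtree. Here vertex 5 appears in no bag, so the decomposition is invalid.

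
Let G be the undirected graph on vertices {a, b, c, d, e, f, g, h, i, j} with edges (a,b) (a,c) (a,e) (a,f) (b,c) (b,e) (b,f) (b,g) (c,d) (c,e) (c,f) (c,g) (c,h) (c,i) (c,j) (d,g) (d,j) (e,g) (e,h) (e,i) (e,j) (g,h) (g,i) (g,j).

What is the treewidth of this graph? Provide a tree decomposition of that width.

The largest bag has 4 vertices, giving width 3; this decomposition certifies tw(G) ≤ 3. For the lower bound, the 4 vertices {c, d, g, j} are pairwise adjacent, and any tree decomposition puts a clique entirely inside one bag — forcing width ≥ 3. Hence tw(G) = 3 exactly.

Treewidth 3.
One optimal decomposition is:
Bags: B1 = {b, c, e, g}  B2 = {a, b, c, e}  B3 = {c, e, g, i}  B4 = {c, e, g, h}  B5 = {c, e, g, j}  B6 = {c, d, g, j}  B7 = {a, b, c, f}
Tree: B1–B2, B1–B3, B3–B4, B3–B5, B5–B6, B2–B7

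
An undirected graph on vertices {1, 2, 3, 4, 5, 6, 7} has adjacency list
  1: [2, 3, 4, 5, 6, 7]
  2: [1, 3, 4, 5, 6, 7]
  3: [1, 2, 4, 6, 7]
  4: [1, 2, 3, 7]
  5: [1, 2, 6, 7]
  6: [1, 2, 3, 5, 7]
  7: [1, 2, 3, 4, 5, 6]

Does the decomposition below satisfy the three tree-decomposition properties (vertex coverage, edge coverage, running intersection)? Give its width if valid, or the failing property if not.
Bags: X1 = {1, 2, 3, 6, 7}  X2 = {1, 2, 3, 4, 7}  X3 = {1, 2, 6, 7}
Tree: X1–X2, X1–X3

A tree decomposition must satisfy three properties: every vertex lies in some bag; for every edge, both endpoints lie together in some bag; and for every vertex, the bags containing it form a connected subtree. Here vertex 5 appears in no bag, so the decomposition is invalid.

No — vertex 5 appears in no bag.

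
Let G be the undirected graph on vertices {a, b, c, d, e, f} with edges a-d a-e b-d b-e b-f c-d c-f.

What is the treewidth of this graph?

A width-2 tree decomposition is:
Bags: B1 = {a, d, e}  B2 = {b, d, e}  B3 = {b, c, d}  B4 = {b, c, f}
Tree: B1–B2, B2–B3, B3–B4
Every bag has size at most 3, so the width is 3 − 1 = 2 and tw(G) ≤ 2. For the lower bound, G contains the cycle a–e–b–d–a, so G is not a forest; only forests have treewidth ≤ 1, hence tw(G) ≥ 2. Combining the bounds, tw(G) = 2.

2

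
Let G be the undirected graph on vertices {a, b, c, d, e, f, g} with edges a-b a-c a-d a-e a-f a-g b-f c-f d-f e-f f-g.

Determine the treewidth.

2

A width-2 tree decomposition is:
Bags: B1 = {a, f, g}  B2 = {a, e, f}  B3 = {a, d, f}  B4 = {a, c, f}  B5 = {a, b, f}
Tree: B1–B2, B2–B3, B1–B4, B1–B5
Every bag has size at most 3, so the width is 3 − 1 = 2 and tw(G) ≤ 2. For the lower bound, the 3 vertices {a, d, f} are pairwise adjacent, and any tree decomposition puts a clique entirely inside one bag — forcing width ≥ 2. Combining the bounds, tw(G) = 2.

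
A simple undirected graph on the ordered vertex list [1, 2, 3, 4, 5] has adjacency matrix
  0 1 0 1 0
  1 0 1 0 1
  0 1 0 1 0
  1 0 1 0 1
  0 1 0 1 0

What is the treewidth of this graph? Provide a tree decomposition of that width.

Treewidth 2.
Bags: B1 = {1, 2, 4}  B2 = {2, 4, 5}  B3 = {2, 3, 4}
Tree: B1–B2, B2–B3

The largest bag has 3 vertices, giving width 2; this decomposition certifies tw(G) ≤ 2. The edges 1–4–5–2–1 form a cycle, so G is not a tree and its treewidth is at least 2. Therefore the treewidth is 2.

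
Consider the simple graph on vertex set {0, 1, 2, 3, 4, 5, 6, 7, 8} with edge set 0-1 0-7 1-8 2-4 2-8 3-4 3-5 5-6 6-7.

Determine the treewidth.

A width-2 tree decomposition is:
Bags: B1 = {0, 1, 7}  B2 = {1, 7, 8}  B3 = {2, 7, 8}  B4 = {2, 4, 7}  B5 = {3, 4, 7}  B6 = {3, 5, 7}  B7 = {5, 6, 7}
Tree: B1–B2, B2–B3, B3–B4, B4–B5, B5–B6, B6–B7
The largest bag has 3 vertices, giving width 2; this decomposition certifies tw(G) ≤ 2. Since 7–0–1–8–2–4–3–5–6–7 is a cycle in G, G is not acyclic. Forests are exactly the graphs of treewidth ≤ 1, so tw(G) ≥ 2. Therefore the treewidth is 2.

2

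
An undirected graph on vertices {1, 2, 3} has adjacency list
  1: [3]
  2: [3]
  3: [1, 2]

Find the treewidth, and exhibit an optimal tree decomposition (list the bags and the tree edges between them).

Every bag has size at most 2, so the width is 2 − 1 = 1 and tw(G) ≤ 1. Since G has at least one edge (e.g. 3–2), it is not an edgeless graph, so tw(G) ≥ 1. Combining the bounds, tw(G) = 1.

Treewidth 1.
One optimal decomposition is:
Bags: B1 = {2, 3}  B2 = {1, 3}
Tree: B1–B2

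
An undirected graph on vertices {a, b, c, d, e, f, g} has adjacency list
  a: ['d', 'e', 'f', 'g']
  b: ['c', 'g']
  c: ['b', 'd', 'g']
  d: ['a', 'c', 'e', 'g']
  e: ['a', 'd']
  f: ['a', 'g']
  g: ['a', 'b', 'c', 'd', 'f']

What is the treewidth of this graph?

2

A width-2 tree decomposition is:
Bags: B1 = {b, c, g}  B2 = {c, d, g}  B3 = {a, d, g}  B4 = {a, f, g}  B5 = {a, d, e}
Tree: B1–B2, B2–B3, B3–B4, B3–B5
Each bag holds 3 vertices, so the decomposition has width 2, which upper-bounds the treewidth. On the other hand G contains the 3-clique {c, d, g}. A clique must lie in a single bag of any decomposition, so no decomposition can have width below 2. Therefore the treewidth is 2.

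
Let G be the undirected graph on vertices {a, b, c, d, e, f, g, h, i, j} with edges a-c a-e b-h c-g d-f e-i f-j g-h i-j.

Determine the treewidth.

1

A width-1 tree decomposition is:
Bags: B1 = {d, f}  B2 = {f, j}  B3 = {i, j}  B4 = {e, i}  B5 = {a, e}  B6 = {a, c}  B7 = {c, g}  B8 = {g, h}  B9 = {b, h}
Tree: B1–B2, B2–B3, B3–B4, B4–B5, B5–B6, B6–B7, B7–B8, B8–B9
Each bag holds 2 vertices, so the decomposition has width 1, which upper-bounds the treewidth. G has an edge, so its treewidth is at least 1. Combining the bounds, tw(G) = 1.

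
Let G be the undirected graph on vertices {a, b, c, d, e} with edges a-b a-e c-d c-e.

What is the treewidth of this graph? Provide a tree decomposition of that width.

Treewidth 1.
One optimal decomposition is:
Bags: B1 = {a, b}  B2 = {a, e}  B3 = {c, e}  B4 = {c, d}
Tree: B1–B2, B2–B3, B3–B4

Each bag holds 2 vertices, so the decomposition has width 1, which upper-bounds the treewidth. Since G has at least one edge (e.g. b–a), it is not an edgeless graph, so tw(G) ≥ 1. Combining the bounds, tw(G) = 1.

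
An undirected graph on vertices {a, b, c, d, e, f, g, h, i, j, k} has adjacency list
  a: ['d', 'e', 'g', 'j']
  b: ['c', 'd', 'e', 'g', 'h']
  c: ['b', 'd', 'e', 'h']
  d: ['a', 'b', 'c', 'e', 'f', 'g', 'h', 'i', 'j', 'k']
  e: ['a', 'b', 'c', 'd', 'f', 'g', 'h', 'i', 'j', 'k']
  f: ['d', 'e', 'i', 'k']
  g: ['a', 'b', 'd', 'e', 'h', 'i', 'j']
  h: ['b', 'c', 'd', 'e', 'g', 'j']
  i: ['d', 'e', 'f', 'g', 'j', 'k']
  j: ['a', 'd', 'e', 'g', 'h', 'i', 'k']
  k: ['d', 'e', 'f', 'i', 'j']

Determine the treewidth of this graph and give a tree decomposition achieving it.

The largest bag has 5 vertices, giving width 4; this decomposition certifies tw(G) ≤ 4. Conversely, {d, e, g, h, j} is a clique of size 5, and the vertices of any clique must share a bag in every tree decomposition; so some bag has ≥ 5 vertices and tw(G) ≥ 4. Therefore the treewidth is 4.

Treewidth 4.
One optimal decomposition is:
Bags: B1 = {d, e, g, i, j}  B2 = {d, e, i, j, k}  B3 = {d, e, g, h, j}  B4 = {b, d, e, g, h}  B5 = {d, e, f, i, k}  B6 = {a, d, e, g, j}  B7 = {b, c, d, e, h}
Tree: B1–B2, B1–B3, B3–B4, B2–B5, B3–B6, B4–B7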